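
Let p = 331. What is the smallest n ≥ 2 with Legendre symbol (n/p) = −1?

(2/331) = −1, so 2 is the smallest positive non-residue mod 331.

2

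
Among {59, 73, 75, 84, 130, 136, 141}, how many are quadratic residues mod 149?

2

(59/149) = -1 → non-residue.
(73/149) = +1 → QR.
(75/149) = -1 → non-residue.
(84/149) = -1 → non-residue.
(130/149) = +1 → QR.
(136/149) = -1 → non-residue.
(141/149) = -1 → non-residue.
Total quadratic residues among the 7: 2.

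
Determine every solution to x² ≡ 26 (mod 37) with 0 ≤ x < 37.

10, 27

37 ≡ 1 (mod 4), so we find a root by search.
Trying successive values, 10² = 100 ≡ 26 (mod 37). The other root is 37 − 10 = 27.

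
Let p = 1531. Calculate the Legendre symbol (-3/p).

1

First reduce: -3 ≡ 1528 (mod 1531).
Pull out 2^3: since 1531 ≡ 3 (mod 8), (2/1531) = -1, so (2/1531)^3 = -1.
Reciprocity: 191 ≡ 3 and 1531 ≡ 3 (mod 4), so (191/1531) = −(1531/191).
Reduce top mod 191: now compute (3/191).
Reciprocity: 3 ≡ 3 and 191 ≡ 3 (mod 4), so (3/191) = −(191/3).
Reduce top mod 3: now compute (2/3).
Pull out 2: since 3 ≡ 3 (mod 8), (2/3) = -1.
Reached (1/3) = 1. Collecting the sign flips along the way, the symbol is +1.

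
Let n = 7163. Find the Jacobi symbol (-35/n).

-1

First reduce: -35 ≡ 7128 (mod 7163).
Pull out 2^3: since 7163 ≡ 3 (mod 8), (2/7163) = -1, so (2/7163)^3 = -1.
Reciprocity: 891 ≡ 3 and 7163 ≡ 3 (mod 4), so (891/7163) = −(7163/891).
Reduce top mod 891: now compute (35/891).
Reciprocity: 35 ≡ 3 and 891 ≡ 3 (mod 4), so (35/891) = −(891/35).
Reduce top mod 35: now compute (16/35).
Pull out 2^4: since 35 ≡ 3 (mod 8), (2/35) = -1, so (2/35)^4 = +1.
Reached (1/35) = 1. Collecting the sign flips along the way, the symbol is -1.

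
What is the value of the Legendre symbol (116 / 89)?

-1

Euler's criterion: (116/89) ≡ 27^44 (mod 89).
27^2 ≡ 17 (mod 89)
27^4 ≡ 22 (mod 89)
27^8 ≡ 39 (mod 89)
27^16 ≡ 8 (mod 89)
27^32 ≡ 64 (mod 89)
27^44 = 27^(32+8+4) ≡ 88 (mod 89).
Result is 88 ≡ −1, so (116/89) = −1.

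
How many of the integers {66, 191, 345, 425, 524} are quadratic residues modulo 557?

(66/557) = -1 → non-residue.
(191/557) = -1 → non-residue.
(345/557) = -1 → non-residue.
(425/557) = +1 → QR.
(524/557) = +1 → QR.
Total quadratic residues among the 5: 2.

2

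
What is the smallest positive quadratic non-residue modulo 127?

3

(2/127) = +1, so 2 is a residue.
(3/127) = −1, so 3 is the smallest positive non-residue mod 127.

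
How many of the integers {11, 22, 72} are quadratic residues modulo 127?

(11/127) = +1 → QR.
(22/127) = +1 → QR.
(72/127) = +1 → QR.
Total quadratic residues among the 3: 3.

3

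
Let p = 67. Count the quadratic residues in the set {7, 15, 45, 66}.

(7/67) = -1 → non-residue.
(15/67) = +1 → QR.
(45/67) = -1 → non-residue.
(66/67) = -1 → non-residue.
Total quadratic residues among the 4: 1.

1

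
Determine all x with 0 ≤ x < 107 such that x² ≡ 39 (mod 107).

50, 57

Since 107 ≡ 3 (mod 4), a square root of 39 is 39^((107+1)/4) = 39^27 mod 107.
Repeated squaring: 39^2≡23, 39^4≡101, 39^8≡36, 39^16≡12 (mod 107).
39^27 = 39^(16+8+2+1) ≡ 57 (mod 107).
Check: 57² = 3249 ≡ 39 (mod 107). The two roots are 50 and 57.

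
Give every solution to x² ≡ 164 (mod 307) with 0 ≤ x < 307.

Since 307 ≡ 3 (mod 4), a square root of 164 is 164^((307+1)/4) = 164^77 mod 307.
Repeated squaring: 164^2≡187, 164^4≡278, 164^8≡227, 164^16≡260, 164^32≡60, 164^64≡223 (mod 307).
164^77 = 164^(64+8+4+1) ≡ 222 (mod 307).
Check: 222² = 49284 ≡ 164 (mod 307). The two roots are 85 and 222.

85, 222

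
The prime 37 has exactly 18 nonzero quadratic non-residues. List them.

2 5 6 8 13 14 15 17 18 19 20 22 23 24 29 31 32 35

Square k = 1,…,18 (k and 37−k give the same square):
1²=1, 2²=4, 3²=9, 4²=16, 5²=25, 6²=36, 7²≡12, 8²≡27, 9²≡7, 10²≡26, 11²≡10, 12²≡33, 13²≡21, 14²≡11, 15²≡3, 16²≡34, 17²≡30, 18²≡28 (mod 37).
The residues are {1, 3, 4, 7, 9, 10, 11, 12, 16, 21, 25, 26, 27, 28, 30, 33, 34, 36}; the non-residues are the remaining 18 nonzero classes.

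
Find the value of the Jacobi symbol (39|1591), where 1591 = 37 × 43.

Reciprocity: 39 ≡ 3 and 1591 ≡ 3 (mod 4), so (39/1591) = −(1591/39).
Reduce top mod 39: now compute (31/39).
Reciprocity: 31 ≡ 3 and 39 ≡ 3 (mod 4), so (31/39) = −(39/31).
Reduce top mod 31: now compute (8/31).
Pull out 2^3: since 31 ≡ 7 (mod 8), (2/31) = +1, so (2/31)^3 = +1.
Reached (1/31) = 1. Collecting the sign flips along the way, the symbol is +1.

1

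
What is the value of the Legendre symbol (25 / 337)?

Reciprocity: 25 ≡ 1 and 337 ≡ 1 (mod 4), so (25/337) = +(337/25).
Reduce top mod 25: now compute (12/25).
Pull out 2^2: since 25 ≡ 1 (mod 8), (2/25) = +1, so (2/25)^2 = +1.
Reciprocity: 3 ≡ 3 and 25 ≡ 1 (mod 4), so (3/25) = +(25/3).
Reduce top mod 3: now compute (1/3).
Reached (1/3) = 1. Collecting the sign flips along the way, the symbol is +1.

1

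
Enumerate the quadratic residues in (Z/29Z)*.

1, 4, 5, 6, 7, 9, 13, 16, 20, 22, 23, 24, 25, 28

Square k = 1,…,14 (k and 29−k give the same square):
1²=1, 2²=4, 3²=9, 4²=16, 5²=25, 6²≡7, 7²≡20, 8²≡6, 9²≡23, 10²≡13, 11²≡5, 12²≡28, 13²≡24, 14²≡22 (mod 29).
So the quadratic residues mod 29 are {1, 4, 5, 6, 7, 9, 13, 16, 20, 22, 23, 24, 25, 28}.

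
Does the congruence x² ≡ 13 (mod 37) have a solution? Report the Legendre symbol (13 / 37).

Reciprocity: 13 ≡ 1 and 37 ≡ 1 (mod 4), so (13/37) = +(37/13).
Reduce top mod 13: now compute (11/13).
Reciprocity: 11 ≡ 3 and 13 ≡ 1 (mod 4), so (11/13) = +(13/11).
Reduce top mod 11: now compute (2/11).
Pull out 2: since 11 ≡ 3 (mod 8), (2/11) = -1.
Reached (1/11) = 1. Collecting the sign flips along the way, the symbol is -1.

-1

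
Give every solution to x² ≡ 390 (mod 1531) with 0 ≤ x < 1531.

534, 997

Since 1531 ≡ 3 (mod 4), a square root of 390 is 390^((1531+1)/4) = 390^383 mod 1531.
Repeated squaring: 390^2≡531, 390^4≡257, 390^8≡216, 390^16≡726, 390^32≡412, 390^64≡1334, 390^128≡534, 390^256≡390 (mod 1531).
390^383 = 390^(256+64+32+16+8+4+2+1) ≡ 534 (mod 1531).
Check: 534² = 285156 ≡ 390 (mod 1531). The two roots are 534 and 997.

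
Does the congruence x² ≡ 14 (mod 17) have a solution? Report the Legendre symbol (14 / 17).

Euler's criterion: (14/17) ≡ 14^8 (mod 17).
14^2 ≡ 9 (mod 17)
14^4 ≡ 13 (mod 17)
14^8 ≡ 16 (mod 17)
14^8 = 14^(8) ≡ 16 (mod 17).
Result is 16 ≡ −1, so (14/17) = −1.

-1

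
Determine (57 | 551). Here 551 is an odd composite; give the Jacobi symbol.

Reciprocity: 57 ≡ 1 and 551 ≡ 3 (mod 4), so (57/551) = +(551/57).
Reduce top mod 57: now compute (38/57).
Pull out 2: since 57 ≡ 1 (mod 8), (2/57) = +1.
Reciprocity: 19 ≡ 3 and 57 ≡ 1 (mod 4), so (19/57) = +(57/19).
Reduce top mod 19: now compute (0/19).
Top reduces to 0: gcd > 1, so the symbol is 0.

0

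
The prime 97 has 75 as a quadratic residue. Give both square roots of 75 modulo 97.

97 ≡ 1 (mod 4), so we find a root by search.
Trying successive values, 47² = 2209 ≡ 75 (mod 97). The other root is 97 − 47 = 50.

47, 50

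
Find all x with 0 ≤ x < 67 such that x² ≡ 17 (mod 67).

33, 34

Since 67 ≡ 3 (mod 4), a square root of 17 is 17^((67+1)/4) = 17^17 mod 67.
Repeated squaring: 17^2≡21, 17^4≡39, 17^8≡47, 17^16≡65 (mod 67).
17^17 = 17^(16+1) ≡ 33 (mod 67).
Check: 33² = 1089 ≡ 17 (mod 67). The two roots are 33 and 34.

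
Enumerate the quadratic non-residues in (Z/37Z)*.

Square k = 1,…,18 (k and 37−k give the same square):
1²=1, 2²=4, 3²=9, 4²=16, 5²=25, 6²=36, 7²≡12, 8²≡27, 9²≡7, 10²≡26, 11²≡10, 12²≡33, 13²≡21, 14²≡11, 15²≡3, 16²≡34, 17²≡30, 18²≡28 (mod 37).
The residues are {1, 3, 4, 7, 9, 10, 11, 12, 16, 21, 25, 26, 27, 28, 30, 33, 34, 36}; the non-residues are the remaining 18 nonzero classes.

2 5 6 8 13 14 15 17 18 19 20 22 23 24 29 31 32 35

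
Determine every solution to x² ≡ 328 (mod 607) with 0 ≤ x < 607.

72, 535

Since 607 ≡ 3 (mod 4), a square root of 328 is 328^((607+1)/4) = 328^152 mod 607.
Repeated squaring: 328^2≡145, 328^4≡387, 328^8≡447, 328^16≡106, 328^32≡310, 328^64≡194, 328^128≡2 (mod 607).
328^152 = 328^(128+16+8) ≡ 72 (mod 607).
Check: 72² = 5184 ≡ 328 (mod 607). The two roots are 72 and 535.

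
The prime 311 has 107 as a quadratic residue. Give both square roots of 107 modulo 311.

27, 284

Since 311 ≡ 3 (mod 4), a square root of 107 is 107^((311+1)/4) = 107^78 mod 311.
Repeated squaring: 107^2≡253, 107^4≡254, 107^8≡139, 107^16≡39, 107^32≡277, 107^64≡223 (mod 311).
107^78 = 107^(64+8+4+2) ≡ 27 (mod 311).
Check: 27² = 729 ≡ 107 (mod 311). The two roots are 27 and 284.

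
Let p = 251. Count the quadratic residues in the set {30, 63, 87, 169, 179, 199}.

3

(30/251) = -1 → non-residue.
(63/251) = +1 → QR.
(87/251) = -1 → non-residue.
(169/251) = +1 → QR.
(179/251) = +1 → QR.
(199/251) = -1 → non-residue.
Total quadratic residues among the 6: 3.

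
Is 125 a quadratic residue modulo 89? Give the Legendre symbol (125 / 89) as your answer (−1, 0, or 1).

First reduce: 125 ≡ 36 (mod 89).
Pull out 2^2: since 89 ≡ 1 (mod 8), (2/89) = +1, so (2/89)^2 = +1.
Reciprocity: 9 ≡ 1 and 89 ≡ 1 (mod 4), so (9/89) = +(89/9).
Reduce top mod 9: now compute (8/9).
Pull out 2^3: since 9 ≡ 1 (mod 8), (2/9) = +1, so (2/9)^3 = +1.
Reached (1/9) = 1. Collecting the sign flips along the way, the symbol is +1.

1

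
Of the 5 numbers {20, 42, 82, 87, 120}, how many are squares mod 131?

1

(20/131) = +1 → QR.
(42/131) = -1 → non-residue.
(82/131) = -1 → non-residue.
(87/131) = -1 → non-residue.
(120/131) = -1 → non-residue.
Total quadratic residues among the 5: 1.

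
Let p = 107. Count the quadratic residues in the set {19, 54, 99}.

2

(19/107) = +1 → QR.
(54/107) = -1 → non-residue.
(99/107) = +1 → QR.
Total quadratic residues among the 3: 2.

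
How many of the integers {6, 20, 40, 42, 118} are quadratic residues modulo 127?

(6/127) = -1 → non-residue.
(20/127) = -1 → non-residue.
(40/127) = -1 → non-residue.
(42/127) = +1 → QR.
(118/127) = -1 → non-residue.
Total quadratic residues among the 5: 1.

1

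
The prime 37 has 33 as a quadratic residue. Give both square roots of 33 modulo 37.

12, 25

37 ≡ 1 (mod 4), so we find a root by search.
Trying successive values, 12² = 144 ≡ 33 (mod 37). The other root is 37 − 12 = 25.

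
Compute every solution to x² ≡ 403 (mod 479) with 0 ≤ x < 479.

95, 384

Since 479 ≡ 3 (mod 4), a square root of 403 is 403^((479+1)/4) = 403^120 mod 479.
Repeated squaring: 403^2≡28, 403^4≡305, 403^8≡99, 403^16≡221, 403^32≡462, 403^64≡289 (mod 479).
403^120 = 403^(64+32+16+8) ≡ 384 (mod 479).
Check: 384² = 147456 ≡ 403 (mod 479). The two roots are 95 and 384.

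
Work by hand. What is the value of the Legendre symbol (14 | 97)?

Pull out 2: since 97 ≡ 1 (mod 8), (2/97) = +1.
Reciprocity: 7 ≡ 3 and 97 ≡ 1 (mod 4), so (7/97) = +(97/7).
Reduce top mod 7: now compute (6/7).
Pull out 2: since 7 ≡ 7 (mod 8), (2/7) = +1.
Reciprocity: 3 ≡ 3 and 7 ≡ 3 (mod 4), so (3/7) = −(7/3).
Reduce top mod 3: now compute (1/3).
Reached (1/3) = 1. Collecting the sign flips along the way, the symbol is -1.

-1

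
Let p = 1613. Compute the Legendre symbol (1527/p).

1

Reciprocity: 1527 ≡ 3 and 1613 ≡ 1 (mod 4), so (1527/1613) = +(1613/1527).
Reduce top mod 1527: now compute (86/1527).
Pull out 2: since 1527 ≡ 7 (mod 8), (2/1527) = +1.
Reciprocity: 43 ≡ 3 and 1527 ≡ 3 (mod 4), so (43/1527) = −(1527/43).
Reduce top mod 43: now compute (22/43).
Pull out 2: since 43 ≡ 3 (mod 8), (2/43) = -1.
Reciprocity: 11 ≡ 3 and 43 ≡ 3 (mod 4), so (11/43) = −(43/11).
Reduce top mod 11: now compute (10/11).
Pull out 2: since 11 ≡ 3 (mod 8), (2/11) = -1.
Reciprocity: 5 ≡ 1 and 11 ≡ 3 (mod 4), so (5/11) = +(11/5).
Reduce top mod 5: now compute (1/5).
Reached (1/5) = 1. Collecting the sign flips along the way, the symbol is +1.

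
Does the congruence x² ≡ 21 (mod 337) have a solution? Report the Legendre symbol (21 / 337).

1

Reciprocity: 21 ≡ 1 and 337 ≡ 1 (mod 4), so (21/337) = +(337/21).
Reduce top mod 21: now compute (1/21).
Reached (1/21) = 1. Collecting the sign flips along the way, the symbol is +1.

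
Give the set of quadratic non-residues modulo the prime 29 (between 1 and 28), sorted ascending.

Square k = 1,…,14 (k and 29−k give the same square):
1²=1, 2²=4, 3²=9, 4²=16, 5²=25, 6²≡7, 7²≡20, 8²≡6, 9²≡23, 10²≡13, 11²≡5, 12²≡28, 13²≡24, 14²≡22 (mod 29).
The residues are {1, 4, 5, 6, 7, 9, 13, 16, 20, 22, 23, 24, 25, 28}; the non-residues are the remaining 14 nonzero classes.

2, 3, 8, 10, 11, 12, 14, 15, 17, 18, 19, 21, 26, 27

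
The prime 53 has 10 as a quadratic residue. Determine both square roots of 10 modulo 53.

53 ≡ 1 (mod 4), so we find a root by search.
Trying successive values, 13² = 169 ≡ 10 (mod 53). The other root is 53 − 13 = 40.

13, 40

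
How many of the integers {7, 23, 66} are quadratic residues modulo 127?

(7/127) = -1 → non-residue.
(23/127) = -1 → non-residue.
(66/127) = -1 → non-residue.
Total quadratic residues among the 3: 0.

0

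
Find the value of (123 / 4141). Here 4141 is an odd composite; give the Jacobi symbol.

0

Reciprocity: 123 ≡ 3 and 4141 ≡ 1 (mod 4), so (123/4141) = +(4141/123).
Reduce top mod 123: now compute (82/123).
Pull out 2: since 123 ≡ 3 (mod 8), (2/123) = -1.
Reciprocity: 41 ≡ 1 and 123 ≡ 3 (mod 4), so (41/123) = +(123/41).
Reduce top mod 41: now compute (0/41).
Top reduces to 0: gcd > 1, so the symbol is 0.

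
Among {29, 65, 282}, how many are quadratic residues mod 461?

(29/461) = -1 → non-residue.
(65/461) = -1 → non-residue.
(282/461) = -1 → non-residue.
Total quadratic residues among the 3: 0.

0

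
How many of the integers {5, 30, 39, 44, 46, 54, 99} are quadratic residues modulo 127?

3

(5/127) = -1 → non-residue.
(30/127) = +1 → QR.
(39/127) = -1 → non-residue.
(44/127) = +1 → QR.
(46/127) = -1 → non-residue.
(54/127) = -1 → non-residue.
(99/127) = +1 → QR.
Total quadratic residues among the 7: 3.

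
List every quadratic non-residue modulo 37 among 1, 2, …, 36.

2, 5, 6, 8, 13, 14, 15, 17, 18, 19, 20, 22, 23, 24, 29, 31, 32, 35

Square k = 1,…,18 (k and 37−k give the same square):
1²=1, 2²=4, 3²=9, 4²=16, 5²=25, 6²=36, 7²≡12, 8²≡27, 9²≡7, 10²≡26, 11²≡10, 12²≡33, 13²≡21, 14²≡11, 15²≡3, 16²≡34, 17²≡30, 18²≡28 (mod 37).
The residues are {1, 3, 4, 7, 9, 10, 11, 12, 16, 21, 25, 26, 27, 28, 30, 33, 34, 36}; the non-residues are the remaining 18 nonzero classes.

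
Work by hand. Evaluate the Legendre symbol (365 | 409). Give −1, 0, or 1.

-1

Euler's criterion: (365/409) ≡ 365^204 (mod 409).
365^2 ≡ 300 (mod 409)
365^4 ≡ 20 (mod 409)
365^8 ≡ 400 (mod 409)
365^16 ≡ 81 (mod 409)
365^32 ≡ 17 (mod 409)
365^64 ≡ 289 (mod 409)
365^128 ≡ 85 (mod 409)
365^204 = 365^(128+64+8+4) ≡ 408 (mod 409).
Result is 408 ≡ −1, so (365/409) = −1.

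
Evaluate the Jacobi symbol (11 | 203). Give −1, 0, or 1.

-1

Reciprocity: 11 ≡ 3 and 203 ≡ 3 (mod 4), so (11/203) = −(203/11).
Reduce top mod 11: now compute (5/11).
Reciprocity: 5 ≡ 1 and 11 ≡ 3 (mod 4), so (5/11) = +(11/5).
Reduce top mod 5: now compute (1/5).
Reached (1/5) = 1. Collecting the sign flips along the way, the symbol is -1.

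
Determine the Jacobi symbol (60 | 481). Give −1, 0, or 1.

Pull out 2^2: since 481 ≡ 1 (mod 8), (2/481) = +1, so (2/481)^2 = +1.
Reciprocity: 15 ≡ 3 and 481 ≡ 1 (mod 4), so (15/481) = +(481/15).
Reduce top mod 15: now compute (1/15).
Reached (1/15) = 1. Collecting the sign flips along the way, the symbol is +1.

1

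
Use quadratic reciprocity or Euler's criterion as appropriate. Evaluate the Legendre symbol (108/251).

Euler's criterion: (108/251) ≡ 108^125 (mod 251).
108^2 ≡ 118 (mod 251)
108^4 ≡ 119 (mod 251)
108^8 ≡ 105 (mod 251)
108^16 ≡ 232 (mod 251)
108^32 ≡ 110 (mod 251)
108^64 ≡ 52 (mod 251)
108^125 = 108^(64+32+16+8+4+1) ≡ 1 (mod 251).
Result is 1, so (108/251) = 1.

1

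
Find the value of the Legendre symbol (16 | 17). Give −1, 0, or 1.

1

Euler's criterion: (16/17) ≡ 16^8 (mod 17).
16^2 ≡ 1 (mod 17)
16^4 ≡ 1 (mod 17)
16^8 ≡ 1 (mod 17)
16^8 = 16^(8) ≡ 1 (mod 17).
Result is 1, so (16/17) = 1.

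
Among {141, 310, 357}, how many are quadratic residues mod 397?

(141/397) = +1 → QR.
(310/397) = +1 → QR.
(357/397) = +1 → QR.
Total quadratic residues among the 3: 3.

3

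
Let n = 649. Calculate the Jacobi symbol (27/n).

1

Reciprocity: 27 ≡ 3 and 649 ≡ 1 (mod 4), so (27/649) = +(649/27).
Reduce top mod 27: now compute (1/27).
Reached (1/27) = 1. Collecting the sign flips along the way, the symbol is +1.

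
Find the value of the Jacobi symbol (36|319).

1

Pull out 2^2: since 319 ≡ 7 (mod 8), (2/319) = +1, so (2/319)^2 = +1.
Reciprocity: 9 ≡ 1 and 319 ≡ 3 (mod 4), so (9/319) = +(319/9).
Reduce top mod 9: now compute (4/9).
Pull out 2^2: since 9 ≡ 1 (mod 8), (2/9) = +1, so (2/9)^2 = +1.
Reached (1/9) = 1. Collecting the sign flips along the way, the symbol is +1.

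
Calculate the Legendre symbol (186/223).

-1

Pull out 2: since 223 ≡ 7 (mod 8), (2/223) = +1.
Reciprocity: 93 ≡ 1 and 223 ≡ 3 (mod 4), so (93/223) = +(223/93).
Reduce top mod 93: now compute (37/93).
Reciprocity: 37 ≡ 1 and 93 ≡ 1 (mod 4), so (37/93) = +(93/37).
Reduce top mod 37: now compute (19/37).
Reciprocity: 19 ≡ 3 and 37 ≡ 1 (mod 4), so (19/37) = +(37/19).
Reduce top mod 19: now compute (18/19).
Pull out 2: since 19 ≡ 3 (mod 8), (2/19) = -1.
Reciprocity: 9 ≡ 1 and 19 ≡ 3 (mod 4), so (9/19) = +(19/9).
Reduce top mod 9: now compute (1/9).
Reached (1/9) = 1. Collecting the sign flips along the way, the symbol is -1.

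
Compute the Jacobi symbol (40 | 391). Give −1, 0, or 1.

1

Pull out 2^3: since 391 ≡ 7 (mod 8), (2/391) = +1, so (2/391)^3 = +1.
Reciprocity: 5 ≡ 1 and 391 ≡ 3 (mod 4), so (5/391) = +(391/5).
Reduce top mod 5: now compute (1/5).
Reached (1/5) = 1. Collecting the sign flips along the way, the symbol is +1.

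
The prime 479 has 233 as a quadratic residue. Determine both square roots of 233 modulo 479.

Since 479 ≡ 3 (mod 4), a square root of 233 is 233^((479+1)/4) = 233^120 mod 479.
Repeated squaring: 233^2≡162, 233^4≡378, 233^8≡142, 233^16≡46, 233^32≡200, 233^64≡243 (mod 479).
233^120 = 233^(64+32+16+8) ≡ 345 (mod 479).
Check: 345² = 119025 ≡ 233 (mod 479). The two roots are 134 and 345.

134, 345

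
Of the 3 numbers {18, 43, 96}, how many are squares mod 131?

(18/131) = -1 → non-residue.
(43/131) = +1 → QR.
(96/131) = -1 → non-residue.
Total quadratic residues among the 3: 1.

1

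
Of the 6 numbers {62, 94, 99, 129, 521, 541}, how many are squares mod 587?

1

(62/587) = -1 → non-residue.
(94/587) = -1 → non-residue.
(99/587) = -1 → non-residue.
(129/587) = +1 → QR.
(521/587) = -1 → non-residue.
(541/587) = -1 → non-residue.
Total quadratic residues among the 6: 1.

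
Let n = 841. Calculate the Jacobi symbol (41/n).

Reciprocity: 41 ≡ 1 and 841 ≡ 1 (mod 4), so (41/841) = +(841/41).
Reduce top mod 41: now compute (21/41).
Reciprocity: 21 ≡ 1 and 41 ≡ 1 (mod 4), so (21/41) = +(41/21).
Reduce top mod 21: now compute (20/21).
Pull out 2^2: since 21 ≡ 5 (mod 8), (2/21) = -1, so (2/21)^2 = +1.
Reciprocity: 5 ≡ 1 and 21 ≡ 1 (mod 4), so (5/21) = +(21/5).
Reduce top mod 5: now compute (1/5).
Reached (1/5) = 1. Collecting the sign flips along the way, the symbol is +1.

1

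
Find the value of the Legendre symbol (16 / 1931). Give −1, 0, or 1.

1

Pull out 2^4: since 1931 ≡ 3 (mod 8), (2/1931) = -1, so (2/1931)^4 = +1.
Reached (1/1931) = 1. Collecting the sign flips along the way, the symbol is +1.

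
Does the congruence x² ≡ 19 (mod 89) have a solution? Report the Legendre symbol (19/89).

Reciprocity: 19 ≡ 3 and 89 ≡ 1 (mod 4), so (19/89) = +(89/19).
Reduce top mod 19: now compute (13/19).
Reciprocity: 13 ≡ 1 and 19 ≡ 3 (mod 4), so (13/19) = +(19/13).
Reduce top mod 13: now compute (6/13).
Pull out 2: since 13 ≡ 5 (mod 8), (2/13) = -1.
Reciprocity: 3 ≡ 3 and 13 ≡ 1 (mod 4), so (3/13) = +(13/3).
Reduce top mod 3: now compute (1/3).
Reached (1/3) = 1. Collecting the sign flips along the way, the symbol is -1.

-1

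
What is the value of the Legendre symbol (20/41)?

1

Euler's criterion: (20/41) ≡ 20^20 (mod 41).
20^2 ≡ 31 (mod 41)
20^4 ≡ 18 (mod 41)
20^8 ≡ 37 (mod 41)
20^16 ≡ 16 (mod 41)
20^20 = 20^(16+4) ≡ 1 (mod 41).
Result is 1, so (20/41) = 1.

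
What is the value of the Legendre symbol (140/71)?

-1

First reduce: 140 ≡ 69 (mod 71).
Reciprocity: 69 ≡ 1 and 71 ≡ 3 (mod 4), so (69/71) = +(71/69).
Reduce top mod 69: now compute (2/69).
Pull out 2: since 69 ≡ 5 (mod 8), (2/69) = -1.
Reached (1/69) = 1. Collecting the sign flips along the way, the symbol is -1.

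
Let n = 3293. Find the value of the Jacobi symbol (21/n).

Reciprocity: 21 ≡ 1 and 3293 ≡ 1 (mod 4), so (21/3293) = +(3293/21).
Reduce top mod 21: now compute (17/21).
Reciprocity: 17 ≡ 1 and 21 ≡ 1 (mod 4), so (17/21) = +(21/17).
Reduce top mod 17: now compute (4/17).
Pull out 2^2: since 17 ≡ 1 (mod 8), (2/17) = +1, so (2/17)^2 = +1.
Reached (1/17) = 1. Collecting the sign flips along the way, the symbol is +1.

1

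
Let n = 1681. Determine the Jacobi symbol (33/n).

1

Reciprocity: 33 ≡ 1 and 1681 ≡ 1 (mod 4), so (33/1681) = +(1681/33).
Reduce top mod 33: now compute (31/33).
Reciprocity: 31 ≡ 3 and 33 ≡ 1 (mod 4), so (31/33) = +(33/31).
Reduce top mod 31: now compute (2/31).
Pull out 2: since 31 ≡ 7 (mod 8), (2/31) = +1.
Reached (1/31) = 1. Collecting the sign flips along the way, the symbol is +1.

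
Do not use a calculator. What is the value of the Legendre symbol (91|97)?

1

Reciprocity: 91 ≡ 3 and 97 ≡ 1 (mod 4), so (91/97) = +(97/91).
Reduce top mod 91: now compute (6/91).
Pull out 2: since 91 ≡ 3 (mod 8), (2/91) = -1.
Reciprocity: 3 ≡ 3 and 91 ≡ 3 (mod 4), so (3/91) = −(91/3).
Reduce top mod 3: now compute (1/3).
Reached (1/3) = 1. Collecting the sign flips along the way, the symbol is +1.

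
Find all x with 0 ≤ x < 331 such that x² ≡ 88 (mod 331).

Since 331 ≡ 3 (mod 4), a square root of 88 is 88^((331+1)/4) = 88^83 mod 331.
Repeated squaring: 88^2≡131, 88^4≡280, 88^8≡284, 88^16≡223, 88^32≡79, 88^64≡283 (mod 331).
88^83 = 88^(64+16+2+1) ≡ 95 (mod 331).
Check: 95² = 9025 ≡ 88 (mod 331). The two roots are 95 and 236.

95, 236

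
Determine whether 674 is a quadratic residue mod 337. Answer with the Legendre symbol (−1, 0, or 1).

0

First reduce: 674 ≡ 0 (mod 337).
Top reduces to 0: gcd > 1, so the symbol is 0.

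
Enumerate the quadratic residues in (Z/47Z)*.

Square k = 1,…,23 (k and 47−k give the same square):
1²=1, 2²=4, 3²=9, 4²=16, 5²=25, 6²=36, 7²≡2, 8²≡17, 9²≡34, 10²≡6, 11²≡27, 12²≡3, 13²≡28, 14²≡8, 15²≡37, 16²≡21, 17²≡7, 18²≡42, 19²≡32, 20²≡24, 21²≡18, 22²≡14, 23²≡12 (mod 47).
So the quadratic residues mod 47 are {1, 2, 3, 4, 6, 7, 8, 9, 12, 14, 16, 17, 18, 21, 24, 25, 27, 28, 32, 34, 36, 37, 42}.

1, 2, 3, 4, 6, 7, 8, 9, 12, 14, 16, 17, 18, 21, 24, 25, 27, 28, 32, 34, 36, 37, 42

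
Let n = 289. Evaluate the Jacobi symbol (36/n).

1

Pull out 2^2: since 289 ≡ 1 (mod 8), (2/289) = +1, so (2/289)^2 = +1.
Reciprocity: 9 ≡ 1 and 289 ≡ 1 (mod 4), so (9/289) = +(289/9).
Reduce top mod 9: now compute (1/9).
Reached (1/9) = 1. Collecting the sign flips along the way, the symbol is +1.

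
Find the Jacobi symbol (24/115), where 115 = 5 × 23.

Pull out 2^3: since 115 ≡ 3 (mod 8), (2/115) = -1, so (2/115)^3 = -1.
Reciprocity: 3 ≡ 3 and 115 ≡ 3 (mod 4), so (3/115) = −(115/3).
Reduce top mod 3: now compute (1/3).
Reached (1/3) = 1. Collecting the sign flips along the way, the symbol is +1.

1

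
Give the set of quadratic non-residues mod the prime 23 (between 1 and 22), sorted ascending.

5,7,10,11,14,15,17,19,20,21,22

Square k = 1,…,11 (k and 23−k give the same square):
1²=1, 2²=4, 3²=9, 4²=16, 5²≡2, 6²≡13, 7²≡3, 8²≡18, 9²≡12, 10²≡8, 11²≡6 (mod 23).
The residues are {1, 2, 3, 4, 6, 8, 9, 12, 13, 16, 18}; the non-residues are the remaining 11 nonzero classes.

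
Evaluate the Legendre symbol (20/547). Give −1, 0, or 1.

-1

Pull out 2^2: since 547 ≡ 3 (mod 8), (2/547) = -1, so (2/547)^2 = +1.
Reciprocity: 5 ≡ 1 and 547 ≡ 3 (mod 4), so (5/547) = +(547/5).
Reduce top mod 5: now compute (2/5).
Pull out 2: since 5 ≡ 5 (mod 8), (2/5) = -1.
Reached (1/5) = 1. Collecting the sign flips along the way, the symbol is -1.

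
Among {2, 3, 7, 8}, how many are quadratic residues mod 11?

1

(2/11) = -1 → non-residue.
(3/11) = +1 → QR.
(7/11) = -1 → non-residue.
(8/11) = -1 → non-residue.
Total quadratic residues among the 4: 1.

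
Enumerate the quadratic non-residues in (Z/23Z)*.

Square k = 1,…,11 (k and 23−k give the same square):
1²=1, 2²=4, 3²=9, 4²=16, 5²≡2, 6²≡13, 7²≡3, 8²≡18, 9²≡12, 10²≡8, 11²≡6 (mod 23).
The residues are {1, 2, 3, 4, 6, 8, 9, 12, 13, 16, 18}; the non-residues are the remaining 11 nonzero classes.

5 7 10 11 14 15 17 19 20 21 22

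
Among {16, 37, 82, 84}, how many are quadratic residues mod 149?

(16/149) = +1 → QR.
(37/149) = +1 → QR.
(82/149) = +1 → QR.
(84/149) = -1 → non-residue.
Total quadratic residues among the 4: 3.

3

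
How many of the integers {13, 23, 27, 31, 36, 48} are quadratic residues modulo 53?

(13/53) = +1 → QR.
(23/53) = -1 → non-residue.
(27/53) = -1 → non-residue.
(31/53) = -1 → non-residue.
(36/53) = +1 → QR.
(48/53) = -1 → non-residue.
Total quadratic residues among the 6: 2.

2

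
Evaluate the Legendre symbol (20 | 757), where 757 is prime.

Pull out 2^2: since 757 ≡ 5 (mod 8), (2/757) = -1, so (2/757)^2 = +1.
Reciprocity: 5 ≡ 1 and 757 ≡ 1 (mod 4), so (5/757) = +(757/5).
Reduce top mod 5: now compute (2/5).
Pull out 2: since 5 ≡ 5 (mod 8), (2/5) = -1.
Reached (1/5) = 1. Collecting the sign flips along the way, the symbol is -1.

-1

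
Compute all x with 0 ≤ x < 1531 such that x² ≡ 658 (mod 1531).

723, 808

Since 1531 ≡ 3 (mod 4), a square root of 658 is 658^((1531+1)/4) = 658^383 mod 1531.
Repeated squaring: 658^2≡1222, 658^4≡559, 658^8≡157, 658^16≡153, 658^32≡444, 658^64≡1168, 658^128≡103, 658^256≡1423 (mod 1531).
658^383 = 658^(256+64+32+16+8+4+2+1) ≡ 723 (mod 1531).
Check: 723² = 522729 ≡ 658 (mod 1531). The two roots are 723 and 808.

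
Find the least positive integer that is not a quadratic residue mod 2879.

(2/2879) = +1, so 2 is a residue.
(3/2879) = +1, so 3 is a residue.
(4/2879) = +1, so 4 is a residue.
(5/2879) = +1, so 5 is a residue.
(6/2879) = +1, so 6 is a residue.
(7/2879) = −1, so 7 is the smallest positive non-residue mod 2879.

7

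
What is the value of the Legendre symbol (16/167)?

1

Pull out 2^4: since 167 ≡ 7 (mod 8), (2/167) = +1, so (2/167)^4 = +1.
Reached (1/167) = 1. Collecting the sign flips along the way, the symbol is +1.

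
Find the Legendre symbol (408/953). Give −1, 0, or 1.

Pull out 2^3: since 953 ≡ 1 (mod 8), (2/953) = +1, so (2/953)^3 = +1.
Reciprocity: 51 ≡ 3 and 953 ≡ 1 (mod 4), so (51/953) = +(953/51).
Reduce top mod 51: now compute (35/51).
Reciprocity: 35 ≡ 3 and 51 ≡ 3 (mod 4), so (35/51) = −(51/35).
Reduce top mod 35: now compute (16/35).
Pull out 2^4: since 35 ≡ 3 (mod 8), (2/35) = -1, so (2/35)^4 = +1.
Reached (1/35) = 1. Collecting the sign flips along the way, the symbol is -1.

-1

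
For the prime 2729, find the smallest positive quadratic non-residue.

(2/2729) = +1, so 2 is a residue.
(3/2729) = −1, so 3 is the smallest positive non-residue mod 2729.

3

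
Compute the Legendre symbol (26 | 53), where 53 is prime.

-1

Pull out 2: since 53 ≡ 5 (mod 8), (2/53) = -1.
Reciprocity: 13 ≡ 1 and 53 ≡ 1 (mod 4), so (13/53) = +(53/13).
Reduce top mod 13: now compute (1/13).
Reached (1/13) = 1. Collecting the sign flips along the way, the symbol is -1.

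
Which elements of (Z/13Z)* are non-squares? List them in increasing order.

2 5 6 7 8 11

Square k = 1,…,6 (k and 13−k give the same square):
1²=1, 2²=4, 3²=9, 4²≡3, 5²≡12, 6²≡10 (mod 13).
The residues are {1, 3, 4, 9, 10, 12}; the non-residues are the remaining 6 nonzero classes.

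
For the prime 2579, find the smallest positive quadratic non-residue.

2

(2/2579) = −1, so 2 is the smallest positive non-residue mod 2579.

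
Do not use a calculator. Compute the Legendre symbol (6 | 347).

Pull out 2: since 347 ≡ 3 (mod 8), (2/347) = -1.
Reciprocity: 3 ≡ 3 and 347 ≡ 3 (mod 4), so (3/347) = −(347/3).
Reduce top mod 3: now compute (2/3).
Pull out 2: since 3 ≡ 3 (mod 8), (2/3) = -1.
Reached (1/3) = 1. Collecting the sign flips along the way, the symbol is -1.

-1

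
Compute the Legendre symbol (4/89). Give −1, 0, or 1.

Pull out 2^2: since 89 ≡ 1 (mod 8), (2/89) = +1, so (2/89)^2 = +1.
Reached (1/89) = 1. Collecting the sign flips along the way, the symbol is +1.

1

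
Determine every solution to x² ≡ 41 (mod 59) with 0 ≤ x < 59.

10, 49

Since 59 ≡ 3 (mod 4), a square root of 41 is 41^((59+1)/4) = 41^15 mod 59.
Repeated squaring: 41^2≡29, 41^4≡15, 41^8≡48 (mod 59).
41^15 = 41^(8+4+2+1) ≡ 49 (mod 59).
Check: 49² = 2401 ≡ 41 (mod 59). The two roots are 10 and 49.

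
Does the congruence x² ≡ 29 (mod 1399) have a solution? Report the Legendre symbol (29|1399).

Reciprocity: 29 ≡ 1 and 1399 ≡ 3 (mod 4), so (29/1399) = +(1399/29).
Reduce top mod 29: now compute (7/29).
Reciprocity: 7 ≡ 3 and 29 ≡ 1 (mod 4), so (7/29) = +(29/7).
Reduce top mod 7: now compute (1/7).
Reached (1/7) = 1. Collecting the sign flips along the way, the symbol is +1.

1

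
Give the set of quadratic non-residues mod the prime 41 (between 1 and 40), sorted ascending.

Square k = 1,…,20 (k and 41−k give the same square):
1²=1, 2²=4, 3²=9, 4²=16, 5²=25, 6²=36, 7²≡8, 8²≡23, 9²≡40, 10²≡18, 11²≡39, 12²≡21, 13²≡5, 14²≡32, 15²≡20, 16²≡10, 17²≡2, 18²≡37, 19²≡33, 20²≡31 (mod 41).
The residues are {1, 2, 4, 5, 8, 9, 10, 16, 18, 20, 21, 23, 25, 31, 32, 33, 36, 37, 39, 40}; the non-residues are the remaining 20 nonzero classes.

3,6,7,11,12,13,14,15,17,19,22,24,26,27,28,29,30,34,35,38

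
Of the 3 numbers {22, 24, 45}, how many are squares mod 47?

(22/47) = -1 → non-residue.
(24/47) = +1 → QR.
(45/47) = -1 → non-residue.
Total quadratic residues among the 3: 1.

1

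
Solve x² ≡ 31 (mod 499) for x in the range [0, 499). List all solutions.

55, 444

Since 499 ≡ 3 (mod 4), a square root of 31 is 31^((499+1)/4) = 31^125 mod 499.
Repeated squaring: 31^2≡462, 31^4≡371, 31^8≡416, 31^16≡402, 31^32≡427, 31^64≡194 (mod 499).
31^125 = 31^(64+32+16+8+4+1) ≡ 444 (mod 499).
Check: 444² = 197136 ≡ 31 (mod 499). The two roots are 55 and 444.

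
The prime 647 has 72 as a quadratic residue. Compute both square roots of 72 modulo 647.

Since 647 ≡ 3 (mod 4), a square root of 72 is 72^((647+1)/4) = 72^162 mod 647.
Repeated squaring: 72^2≡8, 72^4≡64, 72^8≡214, 72^16≡506, 72^32≡471, 72^64≡567, 72^128≡577 (mod 647).
72^162 = 72^(128+32+2) ≡ 216 (mod 647).
Check: 216² = 46656 ≡ 72 (mod 647). The two roots are 216 and 431.

216, 431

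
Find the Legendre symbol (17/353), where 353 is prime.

Euler's criterion: (17/353) ≡ 17^176 (mod 353).
17^2 ≡ 289 (mod 353)
17^4 ≡ 213 (mod 353)
17^8 ≡ 185 (mod 353)
17^16 ≡ 337 (mod 353)
17^32 ≡ 256 (mod 353)
17^64 ≡ 231 (mod 353)
17^128 ≡ 58 (mod 353)
17^176 = 17^(128+32+16) ≡ 1 (mod 353).
Result is 1, so (17/353) = 1.

1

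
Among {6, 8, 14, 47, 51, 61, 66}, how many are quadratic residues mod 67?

(6/67) = +1 → QR.
(8/67) = -1 → non-residue.
(14/67) = +1 → QR.
(47/67) = +1 → QR.
(51/67) = -1 → non-residue.
(61/67) = -1 → non-residue.
(66/67) = -1 → non-residue.
Total quadratic residues among the 7: 3.

3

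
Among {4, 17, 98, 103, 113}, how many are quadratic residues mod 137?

(4/137) = +1 → QR.
(17/137) = +1 → QR.
(98/137) = +1 → QR.
(103/137) = +1 → QR.
(113/137) = -1 → non-residue.
Total quadratic residues among the 5: 4.

4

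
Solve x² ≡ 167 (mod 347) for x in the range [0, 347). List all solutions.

Since 347 ≡ 3 (mod 4), a square root of 167 is 167^((347+1)/4) = 167^87 mod 347.
Repeated squaring: 167^2≡129, 167^4≡332, 167^8≡225, 167^16≡310, 167^32≡328, 167^64≡14 (mod 347).
167^87 = 167^(64+16+4+2+1) ≡ 127 (mod 347).
Check: 127² = 16129 ≡ 167 (mod 347). The two roots are 127 and 220.

127, 220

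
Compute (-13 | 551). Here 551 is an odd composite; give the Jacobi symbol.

First reduce: -13 ≡ 538 (mod 551).
Pull out 2: since 551 ≡ 7 (mod 8), (2/551) = +1.
Reciprocity: 269 ≡ 1 and 551 ≡ 3 (mod 4), so (269/551) = +(551/269).
Reduce top mod 269: now compute (13/269).
Reciprocity: 13 ≡ 1 and 269 ≡ 1 (mod 4), so (13/269) = +(269/13).
Reduce top mod 13: now compute (9/13).
Reciprocity: 9 ≡ 1 and 13 ≡ 1 (mod 4), so (9/13) = +(13/9).
Reduce top mod 9: now compute (4/9).
Pull out 2^2: since 9 ≡ 1 (mod 8), (2/9) = +1, so (2/9)^2 = +1.
Reached (1/9) = 1. Collecting the sign flips along the way, the symbol is +1.

1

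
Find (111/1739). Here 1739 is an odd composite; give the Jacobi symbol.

Reciprocity: 111 ≡ 3 and 1739 ≡ 3 (mod 4), so (111/1739) = −(1739/111).
Reduce top mod 111: now compute (74/111).
Pull out 2: since 111 ≡ 7 (mod 8), (2/111) = +1.
Reciprocity: 37 ≡ 1 and 111 ≡ 3 (mod 4), so (37/111) = +(111/37).
Reduce top mod 37: now compute (0/37).
Top reduces to 0: gcd > 1, so the symbol is 0.

0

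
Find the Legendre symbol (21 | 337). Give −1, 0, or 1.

Euler's criterion: (21/337) ≡ 21^168 (mod 337).
21^2 ≡ 104 (mod 337)
21^4 ≡ 32 (mod 337)
21^8 ≡ 13 (mod 337)
21^16 ≡ 169 (mod 337)
21^32 ≡ 253 (mod 337)
21^64 ≡ 316 (mod 337)
21^128 ≡ 104 (mod 337)
21^168 = 21^(128+32+8) ≡ 1 (mod 337).
Result is 1, so (21/337) = 1.

1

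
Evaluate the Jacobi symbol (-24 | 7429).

First reduce: -24 ≡ 7405 (mod 7429).
Reciprocity: 7405 ≡ 1 and 7429 ≡ 1 (mod 4), so (7405/7429) = +(7429/7405).
Reduce top mod 7405: now compute (24/7405).
Pull out 2^3: since 7405 ≡ 5 (mod 8), (2/7405) = -1, so (2/7405)^3 = -1.
Reciprocity: 3 ≡ 3 and 7405 ≡ 1 (mod 4), so (3/7405) = +(7405/3).
Reduce top mod 3: now compute (1/3).
Reached (1/3) = 1. Collecting the sign flips along the way, the symbol is -1.

-1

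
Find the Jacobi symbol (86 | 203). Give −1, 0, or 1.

Pull out 2: since 203 ≡ 3 (mod 8), (2/203) = -1.
Reciprocity: 43 ≡ 3 and 203 ≡ 3 (mod 4), so (43/203) = −(203/43).
Reduce top mod 43: now compute (31/43).
Reciprocity: 31 ≡ 3 and 43 ≡ 3 (mod 4), so (31/43) = −(43/31).
Reduce top mod 31: now compute (12/31).
Pull out 2^2: since 31 ≡ 7 (mod 8), (2/31) = +1, so (2/31)^2 = +1.
Reciprocity: 3 ≡ 3 and 31 ≡ 3 (mod 4), so (3/31) = −(31/3).
Reduce top mod 3: now compute (1/3).
Reached (1/3) = 1. Collecting the sign flips along the way, the symbol is +1.

1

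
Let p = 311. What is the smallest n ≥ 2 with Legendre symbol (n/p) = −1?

11

(2/311) = +1, so 2 is a residue.
(3/311) = +1, so 3 is a residue.
(4/311) = +1, so 4 is a residue.
(5/311) = +1, so 5 is a residue.
(6/311) = +1, so 6 is a residue.
(7/311) = +1, so 7 is a residue.
(8/311) = +1, so 8 is a residue.
(9/311) = +1, so 9 is a residue.
(10/311) = +1, so 10 is a residue.
(11/311) = −1, so 11 is the smallest positive non-residue mod 311.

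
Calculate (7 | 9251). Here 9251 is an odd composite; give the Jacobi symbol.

Reciprocity: 7 ≡ 3 and 9251 ≡ 3 (mod 4), so (7/9251) = −(9251/7).
Reduce top mod 7: now compute (4/7).
Pull out 2^2: since 7 ≡ 7 (mod 8), (2/7) = +1, so (2/7)^2 = +1.
Reached (1/7) = 1. Collecting the sign flips along the way, the symbol is -1.

-1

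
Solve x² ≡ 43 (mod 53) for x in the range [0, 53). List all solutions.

19, 34

53 ≡ 1 (mod 4), so we find a root by search.
Trying successive values, 19² = 361 ≡ 43 (mod 53). The other root is 53 − 19 = 34.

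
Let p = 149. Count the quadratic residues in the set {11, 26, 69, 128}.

(11/149) = -1 → non-residue.
(26/149) = +1 → QR.
(69/149) = +1 → QR.
(128/149) = -1 → non-residue.
Total quadratic residues among the 4: 2.

2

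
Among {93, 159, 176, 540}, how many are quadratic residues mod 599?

(93/599) = -1 → non-residue.
(159/599) = +1 → QR.
(176/599) = -1 → non-residue.
(540/599) = +1 → QR.
Total quadratic residues among the 4: 2.

2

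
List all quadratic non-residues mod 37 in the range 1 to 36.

2,5,6,8,13,14,15,17,18,19,20,22,23,24,29,31,32,35

Square k = 1,…,18 (k and 37−k give the same square):
1²=1, 2²=4, 3²=9, 4²=16, 5²=25, 6²=36, 7²≡12, 8²≡27, 9²≡7, 10²≡26, 11²≡10, 12²≡33, 13²≡21, 14²≡11, 15²≡3, 16²≡34, 17²≡30, 18²≡28 (mod 37).
The residues are {1, 3, 4, 7, 9, 10, 11, 12, 16, 21, 25, 26, 27, 28, 30, 33, 34, 36}; the non-residues are the remaining 18 nonzero classes.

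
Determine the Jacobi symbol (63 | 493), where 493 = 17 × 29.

Reciprocity: 63 ≡ 3 and 493 ≡ 1 (mod 4), so (63/493) = +(493/63).
Reduce top mod 63: now compute (52/63).
Pull out 2^2: since 63 ≡ 7 (mod 8), (2/63) = +1, so (2/63)^2 = +1.
Reciprocity: 13 ≡ 1 and 63 ≡ 3 (mod 4), so (13/63) = +(63/13).
Reduce top mod 13: now compute (11/13).
Reciprocity: 11 ≡ 3 and 13 ≡ 1 (mod 4), so (11/13) = +(13/11).
Reduce top mod 11: now compute (2/11).
Pull out 2: since 11 ≡ 3 (mod 8), (2/11) = -1.
Reached (1/11) = 1. Collecting the sign flips along the way, the symbol is -1.

-1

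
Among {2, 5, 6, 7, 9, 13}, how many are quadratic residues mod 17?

3

(2/17) = +1 → QR.
(5/17) = -1 → non-residue.
(6/17) = -1 → non-residue.
(7/17) = -1 → non-residue.
(9/17) = +1 → QR.
(13/17) = +1 → QR.
Total quadratic residues among the 6: 3.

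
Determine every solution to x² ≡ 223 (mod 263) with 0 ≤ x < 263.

111, 152

Since 263 ≡ 3 (mod 4), a square root of 223 is 223^((263+1)/4) = 223^66 mod 263.
Repeated squaring: 223^2≡22, 223^4≡221, 223^8≡186, 223^16≡143, 223^32≡198, 223^64≡17 (mod 263).
223^66 = 223^(64+2) ≡ 111 (mod 263).
Check: 111² = 12321 ≡ 223 (mod 263). The two roots are 111 and 152.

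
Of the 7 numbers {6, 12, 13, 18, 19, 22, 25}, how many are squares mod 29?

4

(6/29) = +1 → QR.
(12/29) = -1 → non-residue.
(13/29) = +1 → QR.
(18/29) = -1 → non-residue.
(19/29) = -1 → non-residue.
(22/29) = +1 → QR.
(25/29) = +1 → QR.
Total quadratic residues among the 7: 4.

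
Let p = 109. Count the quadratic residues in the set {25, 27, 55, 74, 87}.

4

(25/109) = +1 → QR.
(27/109) = +1 → QR.
(55/109) = -1 → non-residue.
(74/109) = +1 → QR.
(87/109) = +1 → QR.
Total quadratic residues among the 5: 4.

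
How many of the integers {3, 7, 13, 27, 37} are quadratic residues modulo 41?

(3/41) = -1 → non-residue.
(7/41) = -1 → non-residue.
(13/41) = -1 → non-residue.
(27/41) = -1 → non-residue.
(37/41) = +1 → QR.
Total quadratic residues among the 5: 1.

1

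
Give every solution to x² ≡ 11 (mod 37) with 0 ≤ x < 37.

37 ≡ 1 (mod 4), so we find a root by search.
Trying successive values, 14² = 196 ≡ 11 (mod 37). The other root is 37 − 14 = 23.

14, 23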